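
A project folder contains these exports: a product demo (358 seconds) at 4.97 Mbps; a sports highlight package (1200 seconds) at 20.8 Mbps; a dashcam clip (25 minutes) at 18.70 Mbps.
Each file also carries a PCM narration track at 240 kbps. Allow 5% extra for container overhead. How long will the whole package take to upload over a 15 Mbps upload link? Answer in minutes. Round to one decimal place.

64.8 minutes

Audio: 240 kbps = 0.240 Mbps.
product demo: 5.210 Mbps × 358 s × 1.05 = 1958.4 Mb
sports highlight package: 21.040 Mbps × 1200 s × 1.05 = 26510.4 Mb
dashcam clip: 18.940 Mbps × 1500 s × 1.05 = 29830.5 Mb
Total: 58299.3 Mb = 7287.4 MB.
At 15 Mbps: 58299.3 / 15 = 3887 s ≈ 64.8 minutes.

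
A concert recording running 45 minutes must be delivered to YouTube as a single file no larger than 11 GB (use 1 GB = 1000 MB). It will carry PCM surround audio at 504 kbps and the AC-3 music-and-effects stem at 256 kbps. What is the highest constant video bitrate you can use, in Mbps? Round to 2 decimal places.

31.83 Mbps

Budget: 11 GB = 88000.0 Mb.
45 min = 2700 s
Total bitrate budget: 88000.0 Mb / 2700 s = 32.593 Mbps.
Audio total: 504 + 256 = 760 kbps = 0.760 Mbps.
Video: 32.593 − 0.760 = 31.833 Mbps.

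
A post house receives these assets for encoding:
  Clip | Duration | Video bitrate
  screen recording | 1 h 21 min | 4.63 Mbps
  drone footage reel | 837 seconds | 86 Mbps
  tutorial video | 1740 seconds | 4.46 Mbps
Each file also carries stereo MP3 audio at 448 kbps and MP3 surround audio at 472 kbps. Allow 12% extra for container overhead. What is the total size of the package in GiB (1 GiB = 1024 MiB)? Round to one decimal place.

14.2 GiB

Audio total: 448 + 472 = 920 kbps = 0.920 Mbps.
screen recording: 5.550 Mbps × 4860 s × 1.12 = 30209.8 Mb
drone footage reel: 86.920 Mbps × 837 s × 1.12 = 81482.3 Mb
tutorial video: 5.380 Mbps × 1740 s × 1.12 = 10484.5 Mb
Total: 122176.6 Mb = 15272.1 MB.
= 14.22 GiB.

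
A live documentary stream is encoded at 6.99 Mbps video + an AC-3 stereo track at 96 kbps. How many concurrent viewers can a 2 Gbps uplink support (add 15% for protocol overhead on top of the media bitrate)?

Audio: 96 kbps = 0.096 Mbps.
Per-viewer media rate: 7.086 Mbps.
On the wire with 15% overhead: 8.149 Mbps.
2 Gbps = 2,000 Mbps; 2,000 / 8.149 = 245.43 → 245 viewers.

245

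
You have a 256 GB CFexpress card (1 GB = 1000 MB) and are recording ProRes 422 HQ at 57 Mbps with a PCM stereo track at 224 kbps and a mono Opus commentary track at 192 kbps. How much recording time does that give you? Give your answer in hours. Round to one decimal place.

Audio total: 224 + 192 = 416 kbps = 0.416 Mbps.
Total bitrate: 57 + 0.416 = 57.416 Mbps.
Capacity: 256 GB = 2,048,000 Mb.
Recording time: 2,048,000 / 57.416 = 35,669 s ≈ 9.91 hours.

9.9 hours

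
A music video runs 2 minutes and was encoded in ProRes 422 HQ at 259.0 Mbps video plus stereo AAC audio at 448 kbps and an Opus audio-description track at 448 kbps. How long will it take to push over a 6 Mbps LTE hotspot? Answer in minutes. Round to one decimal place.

86.6 minutes

2 min = 120 s
Audio total: 448 + 448 = 896 kbps = 0.896 Mbps.
Total bitrate: 259.896 Mbps.
File: 259.896 Mbps × 120 s = 31187.5 Mb.
At 6 Mbps: 31187.5 / 6 = 5197.9 s ≈ 86.6 minutes.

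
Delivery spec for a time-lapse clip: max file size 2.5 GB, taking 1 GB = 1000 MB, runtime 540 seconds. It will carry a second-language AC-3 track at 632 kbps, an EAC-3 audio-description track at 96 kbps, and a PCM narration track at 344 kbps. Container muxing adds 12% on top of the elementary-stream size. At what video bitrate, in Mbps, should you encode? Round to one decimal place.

Budget: 2.5 GB = 20000.0 Mb.
Stream payload after overhead: 20000.0 / 1.12 = 17857.1 Mb.
Total bitrate budget: 17857.1 Mb / 540 s = 33.069 Mbps.
Audio total: 632 + 96 + 344 = 1072 kbps = 1.072 Mbps.
Video: 33.069 − 1.072 = 31.997 Mbps.

32.0 Mbps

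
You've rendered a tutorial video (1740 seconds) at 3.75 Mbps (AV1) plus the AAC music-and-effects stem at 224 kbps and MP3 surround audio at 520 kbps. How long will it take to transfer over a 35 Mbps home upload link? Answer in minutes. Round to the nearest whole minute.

4 minutes

Audio total: 224 + 520 = 744 kbps = 0.744 Mbps.
Total bitrate: 4.494 Mbps.
File: 4.494 Mbps × 1740 s = 7819.6 Mb.
At 35 Mbps: 7819.6 / 35 = 223.4 s ≈ 3.72 minutes.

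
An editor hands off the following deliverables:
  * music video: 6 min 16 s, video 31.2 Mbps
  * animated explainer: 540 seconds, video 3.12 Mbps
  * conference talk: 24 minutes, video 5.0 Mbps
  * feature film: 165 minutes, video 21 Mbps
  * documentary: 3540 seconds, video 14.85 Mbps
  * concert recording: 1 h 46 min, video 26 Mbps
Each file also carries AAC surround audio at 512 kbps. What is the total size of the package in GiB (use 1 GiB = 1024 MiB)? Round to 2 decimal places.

Audio: 512 kbps = 0.512 Mbps.
music video: 31.712 Mbps × 376 s = 11923.7 Mb
animated explainer: 3.632 Mbps × 540 s = 1961.3 Mb
conference talk: 5.512 Mbps × 1440 s = 7937.3 Mb
feature film: 21.512 Mbps × 9900 s = 212968.8 Mb
documentary: 15.362 Mbps × 3540 s = 54381.5 Mb
concert recording: 26.512 Mbps × 6360 s = 168616.3 Mb
Total: 457788.9 Mb = 57223.6 MB.
= 53.29 GiB.

53.29 GiB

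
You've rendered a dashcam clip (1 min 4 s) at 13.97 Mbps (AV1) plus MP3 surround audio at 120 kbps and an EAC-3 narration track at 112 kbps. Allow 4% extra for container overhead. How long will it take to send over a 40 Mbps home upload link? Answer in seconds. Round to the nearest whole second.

1 min 4 s = 64 s
Audio total: 120 + 112 = 232 kbps = 0.232 Mbps.
Total bitrate: 14.202 Mbps.
File: 14.202 Mbps × 64 s = 908.9 Mb.
With 4% container overhead: ×1.04. → 945.3 Mb.
At 40 Mbps: 945.3 / 40 = 23.6 s ≈ 23.6 seconds.

24 seconds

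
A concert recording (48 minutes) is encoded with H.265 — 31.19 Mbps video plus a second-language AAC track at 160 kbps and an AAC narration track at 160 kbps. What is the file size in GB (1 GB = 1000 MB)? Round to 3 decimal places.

48 min = 2880 s
Audio total: 160 + 160 = 320 kbps = 0.320 Mbps.
Total bitrate: 31.19 + 0.320 = 31.510 Mbps.
Stream data: 31.510 Mbps × 2880 s = 90748.8 Mb.
90,749 Mb ÷ 8 = 11,344 MB → 11.34 GB.

11.344 GB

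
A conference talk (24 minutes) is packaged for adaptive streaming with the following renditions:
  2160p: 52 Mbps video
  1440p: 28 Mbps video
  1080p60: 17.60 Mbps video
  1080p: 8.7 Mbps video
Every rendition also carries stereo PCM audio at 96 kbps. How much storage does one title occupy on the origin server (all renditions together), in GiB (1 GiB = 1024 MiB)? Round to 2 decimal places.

24 min = 1440 s
Audio: 96 kbps = 0.096 Mbps.
Sum of rendition bitrates: (52+0.096) + (28+0.096) + (17.60+0.096) + (8.7+0.096) = 106.684 Mbps.
× 1440 s = 153,625 Mb = 19,203 MB = 17.88 GiB.

17.88 GiB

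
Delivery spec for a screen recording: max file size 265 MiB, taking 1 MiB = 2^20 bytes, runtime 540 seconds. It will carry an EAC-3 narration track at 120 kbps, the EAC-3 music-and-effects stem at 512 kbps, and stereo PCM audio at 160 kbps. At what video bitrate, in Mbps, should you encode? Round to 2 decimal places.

3.32 Mbps

Budget: 265 MiB = 2223.0 Mb.
Total bitrate budget: 2223.0 Mb / 540 s = 4.117 Mbps.
Audio total: 120 + 512 + 160 = 792 kbps = 0.792 Mbps.
Video: 4.117 − 0.792 = 3.325 Mbps.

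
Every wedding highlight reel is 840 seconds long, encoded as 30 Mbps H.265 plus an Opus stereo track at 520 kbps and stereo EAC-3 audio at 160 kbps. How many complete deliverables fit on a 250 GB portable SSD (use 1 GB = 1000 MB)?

Audio total: 520 + 160 = 680 kbps = 0.680 Mbps.
Total bitrate: 30.680 Mbps.
Per item: 30.680 Mbps × 840 s = 25,771 Mb = 3,221 MB.
Capacity: 250 GB = 2,000,000 Mb; 77.61 items → 77 complete.

77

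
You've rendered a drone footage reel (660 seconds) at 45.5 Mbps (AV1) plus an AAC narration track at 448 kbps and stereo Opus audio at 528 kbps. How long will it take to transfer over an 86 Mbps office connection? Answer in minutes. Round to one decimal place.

5.9 minutes

Audio total: 448 + 528 = 976 kbps = 0.976 Mbps.
Total bitrate: 46.476 Mbps.
File: 46.476 Mbps × 660 s = 30674.2 Mb.
At 86 Mbps: 30674.2 / 86 = 356.7 s ≈ 5.94 minutes.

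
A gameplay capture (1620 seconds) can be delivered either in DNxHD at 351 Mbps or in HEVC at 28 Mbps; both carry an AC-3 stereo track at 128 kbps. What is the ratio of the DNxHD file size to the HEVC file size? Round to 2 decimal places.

Audio: 128 kbps = 0.128 Mbps.
DNxHD: 351.128 Mbps × 1620 s = 568827.4 Mb = 71.103 GB.
HEVC: 28.128 Mbps × 1620 s = 45567.4 Mb = 5.696 GB.
Ratio: 71.103 / 5.696 = 12.483.

12.48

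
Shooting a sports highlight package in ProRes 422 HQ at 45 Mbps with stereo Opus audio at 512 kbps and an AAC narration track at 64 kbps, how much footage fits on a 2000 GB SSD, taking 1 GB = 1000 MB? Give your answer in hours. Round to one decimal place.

97.5 hours

Audio total: 512 + 64 = 576 kbps = 0.576 Mbps.
Total bitrate: 45 + 0.576 = 45.576 Mbps.
Capacity: 2000 GB = 16,000,000 Mb.
Recording time: 16,000,000 / 45.576 = 351,062 s ≈ 97.5 hours.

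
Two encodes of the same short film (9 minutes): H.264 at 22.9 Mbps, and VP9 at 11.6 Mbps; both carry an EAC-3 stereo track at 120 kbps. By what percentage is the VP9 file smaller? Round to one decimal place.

49.1%

9 min = 540 s
Audio: 120 kbps = 0.120 Mbps.
H.264: 23.020 Mbps × 540 s = 12430.8 Mb = 1.554 GB.
VP9: 11.720 Mbps × 540 s = 6328.8 Mb = 0.791 GB.
Reduction: (1 − 0.791/1.554) × 100 = 49.09%.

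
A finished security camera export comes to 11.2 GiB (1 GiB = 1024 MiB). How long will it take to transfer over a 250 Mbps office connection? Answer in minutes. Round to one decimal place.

File: 11.2 GiB = 96207.3 Mb.
At 250 Mbps: 96207.3 / 250 = 384.8 s ≈ 6.41 minutes.

6.4 minutes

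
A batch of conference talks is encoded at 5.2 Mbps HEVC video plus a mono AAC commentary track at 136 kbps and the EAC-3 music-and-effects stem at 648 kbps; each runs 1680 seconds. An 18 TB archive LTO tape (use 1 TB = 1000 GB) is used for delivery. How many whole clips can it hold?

Audio total: 136 + 648 = 784 kbps = 0.784 Mbps.
Total bitrate: 5.984 Mbps.
Per item: 5.984 Mbps × 1680 s = 10,053 Mb = 1,257 MB.
Capacity: 18 TB = 144,000,000 Mb; 14323.91 items → 14323 complete.

14323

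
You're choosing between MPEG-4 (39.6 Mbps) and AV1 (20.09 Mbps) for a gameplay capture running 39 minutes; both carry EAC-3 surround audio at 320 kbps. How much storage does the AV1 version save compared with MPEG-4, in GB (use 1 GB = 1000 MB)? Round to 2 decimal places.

5.71 GB

39 min = 2340 s
Audio: 320 kbps = 0.320 Mbps.
MPEG-4: 39.920 Mbps × 2340 s = 93412.8 Mb = 11.677 GB.
AV1: 20.410 Mbps × 2340 s = 47759.4 Mb = 5.970 GB.
Saving: 11.677 − 5.970 = 5.707 GB.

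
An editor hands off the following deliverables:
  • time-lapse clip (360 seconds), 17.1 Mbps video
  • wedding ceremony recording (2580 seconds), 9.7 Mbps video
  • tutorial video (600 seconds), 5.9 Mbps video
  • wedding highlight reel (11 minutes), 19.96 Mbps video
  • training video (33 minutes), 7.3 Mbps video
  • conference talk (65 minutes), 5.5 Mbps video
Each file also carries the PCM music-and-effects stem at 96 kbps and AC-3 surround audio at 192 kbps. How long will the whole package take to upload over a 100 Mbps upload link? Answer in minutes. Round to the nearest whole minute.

Audio total: 96 + 192 = 288 kbps = 0.288 Mbps.
time-lapse clip: 17.388 Mbps × 360 s = 6259.7 Mb
wedding ceremony recording: 9.988 Mbps × 2580 s = 25769.0 Mb
tutorial video: 6.188 Mbps × 600 s = 3712.8 Mb
wedding highlight reel: 20.248 Mbps × 660 s = 13363.7 Mb
training video: 7.588 Mbps × 1980 s = 15024.2 Mb
conference talk: 5.788 Mbps × 3900 s = 22573.2 Mb
Total: 86702.6 Mb = 10837.8 MB.
At 100 Mbps: 86702.6 / 100 = 867 s ≈ 14.5 minutes.

14 minutes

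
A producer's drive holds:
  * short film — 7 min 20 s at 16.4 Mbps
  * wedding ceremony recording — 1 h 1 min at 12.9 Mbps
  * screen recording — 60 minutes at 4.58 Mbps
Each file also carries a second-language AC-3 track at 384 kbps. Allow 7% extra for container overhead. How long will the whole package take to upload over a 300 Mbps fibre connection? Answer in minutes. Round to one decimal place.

Audio: 384 kbps = 0.384 Mbps.
short film: 16.784 Mbps × 440 s × 1.07 = 7901.9 Mb
wedding ceremony recording: 13.284 Mbps × 3660 s × 1.07 = 52022.8 Mb
screen recording: 4.964 Mbps × 3600 s × 1.07 = 19121.3 Mb
Total: 79046.0 Mb = 9880.8 MB.
At 300 Mbps: 79046.0 / 300 = 263 s ≈ 4.39 minutes.

4.4 minutes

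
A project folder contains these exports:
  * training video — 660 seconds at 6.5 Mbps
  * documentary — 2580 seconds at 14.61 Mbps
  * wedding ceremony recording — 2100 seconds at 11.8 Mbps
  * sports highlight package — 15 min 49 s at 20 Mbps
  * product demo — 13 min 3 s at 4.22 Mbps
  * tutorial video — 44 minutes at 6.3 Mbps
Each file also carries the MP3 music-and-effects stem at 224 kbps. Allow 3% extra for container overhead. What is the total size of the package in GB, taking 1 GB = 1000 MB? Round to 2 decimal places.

Audio: 224 kbps = 0.224 Mbps.
training video: 6.724 Mbps × 660 s × 1.03 = 4571.0 Mb
documentary: 14.834 Mbps × 2580 s × 1.03 = 39419.9 Mb
wedding ceremony recording: 12.024 Mbps × 2100 s × 1.03 = 26007.9 Mb
sports highlight package: 20.224 Mbps × 949 s × 1.03 = 19768.4 Mb
product demo: 4.444 Mbps × 783 s × 1.03 = 3584.0 Mb
tutorial video: 6.524 Mbps × 2640 s × 1.03 = 17740.1 Mb
Total: 111091.2 Mb = 13886.4 MB.
= 13.89 GB.

13.89 GB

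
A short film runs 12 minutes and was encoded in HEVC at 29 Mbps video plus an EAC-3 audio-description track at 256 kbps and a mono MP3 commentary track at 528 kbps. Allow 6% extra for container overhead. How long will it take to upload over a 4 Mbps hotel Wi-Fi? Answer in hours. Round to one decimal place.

12 min = 720 s
Audio total: 256 + 528 = 784 kbps = 0.784 Mbps.
Total bitrate: 29.784 Mbps.
File: 29.784 Mbps × 720 s = 21444.5 Mb.
With 6% container overhead: ×1.06. → 22731.1 Mb.
At 4 Mbps: 22731.1 / 4 = 5682.8 s ≈ 1.58 hours.

1.6 hours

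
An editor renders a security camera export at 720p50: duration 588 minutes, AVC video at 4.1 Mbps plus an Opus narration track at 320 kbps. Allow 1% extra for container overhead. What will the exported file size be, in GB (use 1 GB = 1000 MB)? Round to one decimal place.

19.7 GB

588 min = 35280 s
Audio: 320 kbps = 0.320 Mbps.
Total bitrate: 4.1 + 0.320 = 4.420 Mbps.
Stream data: 4.420 Mbps × 35280 s = 155937.6 Mb.
With 1% container overhead: ×1.01.
157,497 Mb ÷ 8 = 19,687 MB → 19.69 GB.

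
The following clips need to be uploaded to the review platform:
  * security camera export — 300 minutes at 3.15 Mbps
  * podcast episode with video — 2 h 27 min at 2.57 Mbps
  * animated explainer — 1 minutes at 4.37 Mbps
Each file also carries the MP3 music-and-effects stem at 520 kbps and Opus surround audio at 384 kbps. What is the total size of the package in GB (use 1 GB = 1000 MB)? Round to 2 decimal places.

12.99 GB

Audio total: 520 + 384 = 904 kbps = 0.904 Mbps.
security camera export: 4.054 Mbps × 18000 s = 72972.0 Mb
podcast episode with video: 3.474 Mbps × 8820 s = 30640.7 Mb
animated explainer: 5.274 Mbps × 60 s = 316.4 Mb
Total: 103929.1 Mb = 12991.1 MB.
= 12.99 GB.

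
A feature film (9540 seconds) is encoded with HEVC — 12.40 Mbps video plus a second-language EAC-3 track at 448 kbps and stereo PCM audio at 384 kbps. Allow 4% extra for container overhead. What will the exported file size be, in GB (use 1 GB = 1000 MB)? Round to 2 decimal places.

16.41 GB

Audio total: 448 + 384 = 832 kbps = 0.832 Mbps.
Total bitrate: 12.40 + 0.832 = 13.232 Mbps.
Stream data: 13.232 Mbps × 9540 s = 126233.3 Mb.
With 4% container overhead: ×1.04.
131,283 Mb ÷ 8 = 16,410 MB → 16.41 GB.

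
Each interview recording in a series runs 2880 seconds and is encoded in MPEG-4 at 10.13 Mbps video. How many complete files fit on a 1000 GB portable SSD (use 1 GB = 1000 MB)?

274

Per item: 10.130 Mbps × 2880 s = 29,174 Mb = 3,647 MB.
Capacity: 1000 GB = 8,000,000 Mb; 274.21 items → 274 complete.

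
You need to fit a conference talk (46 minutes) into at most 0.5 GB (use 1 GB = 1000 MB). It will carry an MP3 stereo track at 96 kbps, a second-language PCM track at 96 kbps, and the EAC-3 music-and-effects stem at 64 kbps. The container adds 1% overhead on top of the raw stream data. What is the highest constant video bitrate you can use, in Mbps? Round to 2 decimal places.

1.18 Mbps

Budget: 0.5 GB = 4000.0 Mb.
Stream payload after overhead: 4000.0 / 1.01 = 3960.4 Mb.
46 min = 2760 s
Total bitrate budget: 3960.4 Mb / 2760 s = 1.435 Mbps.
Audio total: 96 + 96 + 64 = 256 kbps = 0.256 Mbps.
Video: 1.435 − 0.256 = 1.179 Mbps.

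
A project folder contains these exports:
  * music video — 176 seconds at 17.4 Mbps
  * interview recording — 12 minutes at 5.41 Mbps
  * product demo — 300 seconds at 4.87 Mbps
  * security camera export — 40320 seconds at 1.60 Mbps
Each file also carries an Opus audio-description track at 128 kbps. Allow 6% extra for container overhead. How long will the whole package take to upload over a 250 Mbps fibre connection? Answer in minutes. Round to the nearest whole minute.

Audio: 128 kbps = 0.128 Mbps.
music video: 17.528 Mbps × 176 s × 1.06 = 3270.0 Mb
interview recording: 5.538 Mbps × 720 s × 1.06 = 4226.6 Mb
product demo: 4.998 Mbps × 300 s × 1.06 = 1589.4 Mb
security camera export: 1.728 Mbps × 40320 s × 1.06 = 73853.3 Mb
Total: 82939.3 Mb = 10367.4 MB.
At 250 Mbps: 82939.3 / 250 = 332 s ≈ 5.53 minutes.

6 minutes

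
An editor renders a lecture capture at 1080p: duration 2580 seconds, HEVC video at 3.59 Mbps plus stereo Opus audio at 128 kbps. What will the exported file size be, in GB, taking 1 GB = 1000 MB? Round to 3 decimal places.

1.199 GB

Audio: 128 kbps = 0.128 Mbps.
Total bitrate: 3.59 + 0.128 = 3.718 Mbps.
Stream data: 3.718 Mbps × 2580 s = 9592.4 Mb.
9,592 Mb ÷ 8 = 1,199 MB → 1.199 GB.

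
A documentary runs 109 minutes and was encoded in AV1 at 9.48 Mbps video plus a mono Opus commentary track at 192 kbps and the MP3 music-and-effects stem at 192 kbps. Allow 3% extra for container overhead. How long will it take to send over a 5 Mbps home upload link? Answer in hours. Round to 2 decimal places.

109 min = 6540 s
Audio total: 192 + 192 = 384 kbps = 0.384 Mbps.
Total bitrate: 9.864 Mbps.
File: 9.864 Mbps × 6540 s = 64510.6 Mb.
With 3% container overhead: ×1.03. → 66445.9 Mb.
At 5 Mbps: 66445.9 / 5 = 13289.2 s ≈ 3.69 hours.

3.69 hours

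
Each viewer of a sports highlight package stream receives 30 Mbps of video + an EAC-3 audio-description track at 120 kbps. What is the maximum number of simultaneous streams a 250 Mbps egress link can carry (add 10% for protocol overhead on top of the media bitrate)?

7

Audio: 120 kbps = 0.120 Mbps.
Per-viewer media rate: 30.120 Mbps.
On the wire with 10% overhead: 33.132 Mbps.
250 Mbps = 250.0 Mbps; 250.0 / 33.132 = 7.55 → 7 viewers.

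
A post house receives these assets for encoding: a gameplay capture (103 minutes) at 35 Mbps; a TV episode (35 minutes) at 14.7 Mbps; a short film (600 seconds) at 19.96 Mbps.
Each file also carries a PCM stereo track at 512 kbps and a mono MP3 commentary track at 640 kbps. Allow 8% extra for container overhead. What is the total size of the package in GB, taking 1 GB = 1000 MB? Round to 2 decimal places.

36.37 GB

Audio total: 512 + 640 = 1152 kbps = 1.152 Mbps.
gameplay capture: 36.152 Mbps × 6180 s × 1.08 = 241292.9 Mb
TV episode: 15.852 Mbps × 2100 s × 1.08 = 35952.3 Mb
short film: 21.112 Mbps × 600 s × 1.08 = 13680.6 Mb
Total: 290925.8 Mb = 36365.7 MB.
= 36.37 GB.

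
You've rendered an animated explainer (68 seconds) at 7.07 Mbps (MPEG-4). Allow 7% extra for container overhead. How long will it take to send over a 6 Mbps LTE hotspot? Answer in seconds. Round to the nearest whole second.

86 seconds

File: 7.070 Mbps × 68 s = 480.8 Mb.
With 7% container overhead: ×1.07. → 514.4 Mb.
At 6 Mbps: 514.4 / 6 = 85.7 s ≈ 85.7 seconds.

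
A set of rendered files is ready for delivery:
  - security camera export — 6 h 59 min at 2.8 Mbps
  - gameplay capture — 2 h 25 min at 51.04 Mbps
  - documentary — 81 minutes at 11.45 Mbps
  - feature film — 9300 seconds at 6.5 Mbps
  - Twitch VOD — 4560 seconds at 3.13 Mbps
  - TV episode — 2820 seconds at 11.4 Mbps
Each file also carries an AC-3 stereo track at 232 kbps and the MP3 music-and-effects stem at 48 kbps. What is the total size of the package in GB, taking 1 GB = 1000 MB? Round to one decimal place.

Audio total: 232 + 48 = 280 kbps = 0.280 Mbps.
security camera export: 3.080 Mbps × 25140 s = 77431.2 Mb
gameplay capture: 51.320 Mbps × 8700 s = 446484.0 Mb
documentary: 11.730 Mbps × 4860 s = 57007.8 Mb
feature film: 6.780 Mbps × 9300 s = 63054.0 Mb
Twitch VOD: 3.410 Mbps × 4560 s = 15549.6 Mb
TV episode: 11.680 Mbps × 2820 s = 32937.6 Mb
Total: 692464.2 Mb = 86558.0 MB.
= 86.56 GB.

86.6 GB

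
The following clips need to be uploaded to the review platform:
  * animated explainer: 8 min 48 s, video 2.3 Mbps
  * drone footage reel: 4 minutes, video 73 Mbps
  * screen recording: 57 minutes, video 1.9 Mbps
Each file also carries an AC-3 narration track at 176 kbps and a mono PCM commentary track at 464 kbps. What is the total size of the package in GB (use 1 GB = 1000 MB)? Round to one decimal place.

3.5 GB

Audio total: 176 + 464 = 640 kbps = 0.640 Mbps.
animated explainer: 2.940 Mbps × 528 s = 1552.3 Mb
drone footage reel: 73.640 Mbps × 240 s = 17673.6 Mb
screen recording: 2.540 Mbps × 3420 s = 8686.8 Mb
Total: 27912.7 Mb = 3489.1 MB.
= 3.489 GB.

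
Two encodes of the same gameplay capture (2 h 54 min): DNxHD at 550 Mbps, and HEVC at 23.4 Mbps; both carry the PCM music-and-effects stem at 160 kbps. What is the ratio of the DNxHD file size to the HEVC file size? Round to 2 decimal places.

23.35

2 h 54 min = 174 min = 10440 s
Audio: 160 kbps = 0.160 Mbps.
DNxHD: 550.160 Mbps × 10440 s = 5743670.4 Mb = 717.959 GB.
HEVC: 23.560 Mbps × 10440 s = 245966.4 Mb = 30.746 GB.
Ratio: 717.959 / 30.746 = 23.351.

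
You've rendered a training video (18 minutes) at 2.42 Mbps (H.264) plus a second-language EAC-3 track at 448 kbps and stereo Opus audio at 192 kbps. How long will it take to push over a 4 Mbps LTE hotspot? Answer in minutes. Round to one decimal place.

13.8 minutes

18 min = 1080 s
Audio total: 448 + 192 = 640 kbps = 0.640 Mbps.
Total bitrate: 3.060 Mbps.
File: 3.060 Mbps × 1080 s = 3304.8 Mb.
At 4 Mbps: 3304.8 / 4 = 826.2 s ≈ 13.8 minutes.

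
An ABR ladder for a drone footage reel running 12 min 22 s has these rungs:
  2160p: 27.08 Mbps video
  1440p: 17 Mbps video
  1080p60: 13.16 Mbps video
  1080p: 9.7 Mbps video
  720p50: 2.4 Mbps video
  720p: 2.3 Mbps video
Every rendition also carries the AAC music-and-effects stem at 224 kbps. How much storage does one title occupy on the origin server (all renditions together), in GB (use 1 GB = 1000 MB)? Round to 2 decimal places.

12 min 22 s = 742 s
Audio: 224 kbps = 0.224 Mbps.
Sum of rendition bitrates: (27.08+0.224) + (17+0.224) + (13.16+0.224) + (9.7+0.224) + (2.4+0.224) + (2.3+0.224) = 72.984 Mbps.
× 742 s = 54,154 Mb = 6,769 MB = 6.769 GB.

6.77 GB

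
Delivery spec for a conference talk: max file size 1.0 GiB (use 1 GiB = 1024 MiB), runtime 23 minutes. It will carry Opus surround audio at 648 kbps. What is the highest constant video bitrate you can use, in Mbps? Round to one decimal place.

5.6 Mbps

Budget: 1.0 GiB = 8589.9 Mb.
23 min = 1380 s
Total bitrate budget: 8589.9 Mb / 1380 s = 6.225 Mbps.
Audio: 648 kbps = 0.648 Mbps.
Video: 6.225 − 0.648 = 5.577 Mbps.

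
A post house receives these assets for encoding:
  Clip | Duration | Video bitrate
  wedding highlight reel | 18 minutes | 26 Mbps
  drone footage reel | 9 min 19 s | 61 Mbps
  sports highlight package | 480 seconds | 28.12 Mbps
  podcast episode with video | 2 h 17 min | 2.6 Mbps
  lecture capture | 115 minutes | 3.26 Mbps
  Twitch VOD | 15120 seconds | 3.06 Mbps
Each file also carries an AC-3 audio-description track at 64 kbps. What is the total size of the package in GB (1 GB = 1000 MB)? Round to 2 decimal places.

20.99 GB

Audio: 64 kbps = 0.064 Mbps.
wedding highlight reel: 26.064 Mbps × 1080 s = 28149.1 Mb
drone footage reel: 61.064 Mbps × 559 s = 34134.8 Mb
sports highlight package: 28.184 Mbps × 480 s = 13528.3 Mb
podcast episode with video: 2.664 Mbps × 8220 s = 21898.1 Mb
lecture capture: 3.324 Mbps × 6900 s = 22935.6 Mb
Twitch VOD: 3.124 Mbps × 15120 s = 47234.9 Mb
Total: 167880.8 Mb = 20985.1 MB.
= 20.99 GB.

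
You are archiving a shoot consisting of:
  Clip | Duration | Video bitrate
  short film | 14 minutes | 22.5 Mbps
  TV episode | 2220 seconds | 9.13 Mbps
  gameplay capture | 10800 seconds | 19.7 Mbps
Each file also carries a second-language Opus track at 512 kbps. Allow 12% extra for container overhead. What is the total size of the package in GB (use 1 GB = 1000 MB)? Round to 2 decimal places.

Audio: 512 kbps = 0.512 Mbps.
short film: 23.012 Mbps × 840 s × 1.12 = 21649.7 Mb
TV episode: 9.642 Mbps × 2220 s × 1.12 = 23973.9 Mb
gameplay capture: 20.212 Mbps × 10800 s × 1.12 = 244484.4 Mb
Total: 290107.9 Mb = 36263.5 MB.
= 36.26 GB.

36.26 GB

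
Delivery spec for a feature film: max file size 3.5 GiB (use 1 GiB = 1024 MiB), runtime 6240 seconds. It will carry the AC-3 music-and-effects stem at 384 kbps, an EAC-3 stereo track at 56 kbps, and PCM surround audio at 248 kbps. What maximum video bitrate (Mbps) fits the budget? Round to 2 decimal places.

Budget: 3.5 GiB = 30064.8 Mb.
Total bitrate budget: 30064.8 Mb / 6240 s = 4.818 Mbps.
Audio total: 384 + 56 + 248 = 688 kbps = 0.688 Mbps.
Video: 4.818 − 0.688 = 4.130 Mbps.

4.13 Mbps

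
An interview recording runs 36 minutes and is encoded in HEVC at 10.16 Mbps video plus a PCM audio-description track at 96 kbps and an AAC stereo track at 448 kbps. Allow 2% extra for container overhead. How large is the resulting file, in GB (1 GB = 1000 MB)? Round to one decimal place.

2.9 GB

36 min = 2160 s
Audio total: 96 + 448 = 544 kbps = 0.544 Mbps.
Total bitrate: 10.16 + 0.544 = 10.704 Mbps.
Stream data: 10.704 Mbps × 2160 s = 23120.6 Mb.
With 2% container overhead: ×1.02.
23,583 Mb ÷ 8 = 2,948 MB → 2.948 GB.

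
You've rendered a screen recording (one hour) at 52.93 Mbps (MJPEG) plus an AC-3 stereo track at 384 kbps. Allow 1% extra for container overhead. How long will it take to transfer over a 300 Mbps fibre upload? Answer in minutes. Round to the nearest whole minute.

11 minutes

1 h = 3600 s
Audio: 384 kbps = 0.384 Mbps.
Total bitrate: 53.314 Mbps.
File: 53.314 Mbps × 3600 s = 191930.4 Mb.
With 1% container overhead: ×1.01. → 193849.7 Mb.
At 300 Mbps: 193849.7 / 300 = 646.2 s ≈ 10.8 minutes.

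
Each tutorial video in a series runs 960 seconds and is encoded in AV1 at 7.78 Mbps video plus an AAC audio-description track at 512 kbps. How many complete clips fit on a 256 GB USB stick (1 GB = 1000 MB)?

Audio: 512 kbps = 0.512 Mbps.
Total bitrate: 8.292 Mbps.
Per item: 8.292 Mbps × 960 s = 7,960 Mb = 995.0 MB.
Capacity: 256 GB = 2,048,000 Mb; 257.28 items → 257 complete.

257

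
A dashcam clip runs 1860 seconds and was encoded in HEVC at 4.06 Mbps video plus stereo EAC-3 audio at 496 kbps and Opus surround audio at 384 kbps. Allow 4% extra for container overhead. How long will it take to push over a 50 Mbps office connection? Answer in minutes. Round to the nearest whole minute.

3 minutes

Audio total: 496 + 384 = 880 kbps = 0.880 Mbps.
Total bitrate: 4.940 Mbps.
File: 4.940 Mbps × 1860 s = 9188.4 Mb.
With 4% container overhead: ×1.04. → 9555.9 Mb.
At 50 Mbps: 9555.9 / 50 = 191.1 s ≈ 3.19 minutes.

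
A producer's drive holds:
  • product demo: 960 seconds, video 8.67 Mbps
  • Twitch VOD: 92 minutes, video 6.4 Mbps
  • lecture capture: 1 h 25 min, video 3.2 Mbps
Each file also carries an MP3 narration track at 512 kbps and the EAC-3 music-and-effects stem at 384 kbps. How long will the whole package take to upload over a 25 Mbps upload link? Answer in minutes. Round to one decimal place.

46.9 minutes

Audio total: 512 + 384 = 896 kbps = 0.896 Mbps.
product demo: 9.566 Mbps × 960 s = 9183.4 Mb
Twitch VOD: 7.296 Mbps × 5520 s = 40273.9 Mb
lecture capture: 4.096 Mbps × 5100 s = 20889.6 Mb
Total: 70346.9 Mb = 8793.4 MB.
At 25 Mbps: 70346.9 / 25 = 2814 s ≈ 46.9 minutes.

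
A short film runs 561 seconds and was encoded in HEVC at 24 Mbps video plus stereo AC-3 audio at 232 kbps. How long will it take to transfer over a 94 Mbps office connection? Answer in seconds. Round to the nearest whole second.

Audio: 232 kbps = 0.232 Mbps.
Total bitrate: 24.232 Mbps.
File: 24.232 Mbps × 561 s = 13594.2 Mb.
At 94 Mbps: 13594.2 / 94 = 144.6 s ≈ 145 seconds.

145 seconds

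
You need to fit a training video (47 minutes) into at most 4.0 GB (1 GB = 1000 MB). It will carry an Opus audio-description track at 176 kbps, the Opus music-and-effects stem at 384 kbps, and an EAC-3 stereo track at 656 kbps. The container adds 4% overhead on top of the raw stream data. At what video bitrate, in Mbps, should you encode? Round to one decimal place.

Budget: 4.0 GB = 32000.0 Mb.
Stream payload after overhead: 32000.0 / 1.04 = 30769.2 Mb.
47 min = 2820 s
Total bitrate budget: 30769.2 Mb / 2820 s = 10.911 Mbps.
Audio total: 176 + 384 + 656 = 1216 kbps = 1.216 Mbps.
Video: 10.911 − 1.216 = 9.695 Mbps.

9.7 Mbps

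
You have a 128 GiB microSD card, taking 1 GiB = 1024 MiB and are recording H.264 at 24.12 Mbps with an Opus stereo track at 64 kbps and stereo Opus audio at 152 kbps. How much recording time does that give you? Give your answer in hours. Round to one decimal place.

12.6 hours

Audio total: 64 + 152 = 216 kbps = 0.216 Mbps.
Total bitrate: 24.12 + 0.216 = 24.336 Mbps.
Capacity: 128 GiB = 1,099,512 Mb.
Recording time: 1,099,512 / 24.336 = 45,180 s ≈ 12.6 hours.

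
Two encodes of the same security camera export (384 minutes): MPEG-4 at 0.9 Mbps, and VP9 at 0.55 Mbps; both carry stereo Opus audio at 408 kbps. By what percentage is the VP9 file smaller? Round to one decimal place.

384 min = 23040 s
Audio: 408 kbps = 0.408 Mbps.
MPEG-4: 1.308 Mbps × 23040 s = 30136.3 Mb = 3.767 GB.
VP9: 0.958 Mbps × 23040 s = 22072.3 Mb = 2.759 GB.
Reduction: (1 − 2.759/3.767) × 100 = 26.76%.

26.8%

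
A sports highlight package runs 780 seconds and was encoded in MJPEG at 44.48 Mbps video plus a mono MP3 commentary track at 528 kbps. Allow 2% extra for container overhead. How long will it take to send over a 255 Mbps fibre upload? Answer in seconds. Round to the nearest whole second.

Audio: 528 kbps = 0.528 Mbps.
Total bitrate: 45.008 Mbps.
File: 45.008 Mbps × 780 s = 35106.2 Mb.
With 2% container overhead: ×1.02. → 35808.4 Mb.
At 255 Mbps: 35808.4 / 255 = 140.4 s ≈ 140 seconds.

140 seconds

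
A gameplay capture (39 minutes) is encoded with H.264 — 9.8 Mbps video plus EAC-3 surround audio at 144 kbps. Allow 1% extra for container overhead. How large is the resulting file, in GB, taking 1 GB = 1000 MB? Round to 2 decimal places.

39 min = 2340 s
Audio: 144 kbps = 0.144 Mbps.
Total bitrate: 9.8 + 0.144 = 9.944 Mbps.
Stream data: 9.944 Mbps × 2340 s = 23269.0 Mb.
With 1% container overhead: ×1.01.
23,502 Mb ÷ 8 = 2,938 MB → 2.938 GB.

2.94 GB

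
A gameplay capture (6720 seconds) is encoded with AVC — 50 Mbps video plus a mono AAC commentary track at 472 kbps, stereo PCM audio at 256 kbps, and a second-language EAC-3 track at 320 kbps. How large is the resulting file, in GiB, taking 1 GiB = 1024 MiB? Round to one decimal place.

39.9 GiB

Audio total: 472 + 256 + 320 = 1048 kbps = 1.048 Mbps.
Total bitrate: 50 + 1.048 = 51.048 Mbps.
Stream data: 51.048 Mbps × 6720 s = 343042.6 Mb.
343,043 Mb = 42,880,320,000 bytes ÷ 1,073,741,824 = 39.94 GiB.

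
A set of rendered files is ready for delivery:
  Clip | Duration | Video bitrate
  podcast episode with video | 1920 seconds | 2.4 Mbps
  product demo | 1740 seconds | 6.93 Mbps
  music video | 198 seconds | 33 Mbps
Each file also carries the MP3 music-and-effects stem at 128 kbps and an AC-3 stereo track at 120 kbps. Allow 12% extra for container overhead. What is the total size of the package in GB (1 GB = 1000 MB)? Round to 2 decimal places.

Audio total: 128 + 120 = 248 kbps = 0.248 Mbps.
podcast episode with video: 2.648 Mbps × 1920 s × 1.12 = 5694.3 Mb
product demo: 7.178 Mbps × 1740 s × 1.12 = 13988.5 Mb
music video: 33.248 Mbps × 198 s × 1.12 = 7373.1 Mb
Total: 27055.8 Mb = 3382.0 MB.
= 3.382 GB.

3.38 GB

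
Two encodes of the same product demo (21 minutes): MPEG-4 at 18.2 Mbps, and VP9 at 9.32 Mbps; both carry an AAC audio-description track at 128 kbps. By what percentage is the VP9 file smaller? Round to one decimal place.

48.5%

21 min = 1260 s
Audio: 128 kbps = 0.128 Mbps.
MPEG-4: 18.328 Mbps × 1260 s = 23093.3 Mb = 2.887 GB.
VP9: 9.448 Mbps × 1260 s = 11904.5 Mb = 1.488 GB.
Reduction: (1 − 1.488/2.887) × 100 = 48.45%.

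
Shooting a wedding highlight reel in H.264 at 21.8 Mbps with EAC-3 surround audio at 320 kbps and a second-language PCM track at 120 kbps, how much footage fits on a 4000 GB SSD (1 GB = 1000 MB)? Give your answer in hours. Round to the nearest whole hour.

Audio total: 320 + 120 = 440 kbps = 0.440 Mbps.
Total bitrate: 21.8 + 0.440 = 22.240 Mbps.
Capacity: 4000 GB = 32,000,000 Mb.
Recording time: 32,000,000 / 22.240 = 1,438,849 s ≈ 400 hours.

400 hours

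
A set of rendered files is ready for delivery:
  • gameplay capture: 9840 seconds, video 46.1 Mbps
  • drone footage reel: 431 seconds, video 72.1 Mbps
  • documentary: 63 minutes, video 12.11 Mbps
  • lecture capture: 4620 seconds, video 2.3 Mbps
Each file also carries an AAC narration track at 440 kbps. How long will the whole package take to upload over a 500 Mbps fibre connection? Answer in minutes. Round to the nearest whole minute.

Audio: 440 kbps = 0.440 Mbps.
gameplay capture: 46.540 Mbps × 9840 s = 457953.6 Mb
drone footage reel: 72.540 Mbps × 431 s = 31264.7 Mb
documentary: 12.550 Mbps × 3780 s = 47439.0 Mb
lecture capture: 2.740 Mbps × 4620 s = 12658.8 Mb
Total: 549316.1 Mb = 68664.5 MB.
At 500 Mbps: 549316.1 / 500 = 1099 s ≈ 18.3 minutes.

18 minutes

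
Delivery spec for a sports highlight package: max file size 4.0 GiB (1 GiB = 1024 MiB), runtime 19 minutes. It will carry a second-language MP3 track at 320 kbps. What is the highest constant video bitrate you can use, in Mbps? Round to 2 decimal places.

29.82 Mbps

Budget: 4.0 GiB = 34359.7 Mb.
19 min = 1140 s
Total bitrate budget: 34359.7 Mb / 1140 s = 30.140 Mbps.
Audio: 320 kbps = 0.320 Mbps.
Video: 30.140 − 0.320 = 29.820 Mbps.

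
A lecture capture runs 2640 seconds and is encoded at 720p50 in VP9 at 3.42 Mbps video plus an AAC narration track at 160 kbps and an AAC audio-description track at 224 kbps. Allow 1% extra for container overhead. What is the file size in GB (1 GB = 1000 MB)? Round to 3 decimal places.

Audio total: 160 + 224 = 384 kbps = 0.384 Mbps.
Total bitrate: 3.42 + 0.384 = 3.804 Mbps.
Stream data: 3.804 Mbps × 2640 s = 10042.6 Mb.
With 1% container overhead: ×1.01.
10,143 Mb ÷ 8 = 1,268 MB → 1.268 GB.

1.268 GB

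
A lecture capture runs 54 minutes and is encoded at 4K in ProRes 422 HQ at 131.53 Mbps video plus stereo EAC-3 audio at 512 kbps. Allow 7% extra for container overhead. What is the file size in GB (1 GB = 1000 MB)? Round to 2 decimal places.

54 min = 3240 s
Audio: 512 kbps = 0.512 Mbps.
Total bitrate: 131.53 + 0.512 = 132.042 Mbps.
Stream data: 132.042 Mbps × 3240 s = 427816.1 Mb.
With 7% container overhead: ×1.07.
457,763 Mb ÷ 8 = 57,220 MB → 57.22 GB.

57.22 GB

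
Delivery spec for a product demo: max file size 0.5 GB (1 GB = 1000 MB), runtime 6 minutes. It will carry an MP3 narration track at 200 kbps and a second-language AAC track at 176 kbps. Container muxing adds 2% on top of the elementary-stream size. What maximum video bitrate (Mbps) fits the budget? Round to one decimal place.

10.5 Mbps

Budget: 0.5 GB = 4000.0 Mb.
Stream payload after overhead: 4000.0 / 1.02 = 3921.6 Mb.
6 min = 360 s
Total bitrate budget: 3921.6 Mb / 360 s = 10.893 Mbps.
Audio total: 200 + 176 = 376 kbps = 0.376 Mbps.
Video: 10.893 − 0.376 = 10.517 Mbps.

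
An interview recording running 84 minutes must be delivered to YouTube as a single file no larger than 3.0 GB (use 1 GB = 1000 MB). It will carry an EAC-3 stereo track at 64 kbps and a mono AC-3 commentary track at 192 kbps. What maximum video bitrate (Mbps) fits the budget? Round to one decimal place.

4.5 Mbps

Budget: 3.0 GB = 24000.0 Mb.
84 min = 5040 s
Total bitrate budget: 24000.0 Mb / 5040 s = 4.762 Mbps.
Audio total: 64 + 192 = 256 kbps = 0.256 Mbps.
Video: 4.762 − 0.256 = 4.506 Mbps.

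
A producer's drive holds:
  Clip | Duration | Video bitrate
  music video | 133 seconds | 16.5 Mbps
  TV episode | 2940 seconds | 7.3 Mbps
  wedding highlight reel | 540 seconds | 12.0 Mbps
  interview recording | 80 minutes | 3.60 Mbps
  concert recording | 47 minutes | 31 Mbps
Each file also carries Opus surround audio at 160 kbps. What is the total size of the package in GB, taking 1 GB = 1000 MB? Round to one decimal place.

17.1 GB

Audio: 160 kbps = 0.160 Mbps.
music video: 16.660 Mbps × 133 s = 2215.8 Mb
TV episode: 7.460 Mbps × 2940 s = 21932.4 Mb
wedding highlight reel: 12.160 Mbps × 540 s = 6566.4 Mb
interview recording: 3.760 Mbps × 4800 s = 18048.0 Mb
concert recording: 31.160 Mbps × 2820 s = 87871.2 Mb
Total: 136633.8 Mb = 17079.2 MB.
= 17.08 GB.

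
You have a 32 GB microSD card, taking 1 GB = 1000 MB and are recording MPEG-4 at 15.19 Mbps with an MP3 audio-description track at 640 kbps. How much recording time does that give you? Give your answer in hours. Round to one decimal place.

4.5 hours

Audio: 640 kbps = 0.640 Mbps.
Total bitrate: 15.19 + 0.640 = 15.830 Mbps.
Capacity: 32 GB = 256,000 Mb.
Recording time: 256,000 / 15.830 = 16,172 s ≈ 4.49 hours.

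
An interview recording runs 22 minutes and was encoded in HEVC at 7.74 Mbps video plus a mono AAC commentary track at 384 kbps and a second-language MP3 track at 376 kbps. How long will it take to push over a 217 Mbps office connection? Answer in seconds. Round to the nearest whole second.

52 seconds

22 min = 1320 s
Audio total: 384 + 376 = 760 kbps = 0.760 Mbps.
Total bitrate: 8.500 Mbps.
File: 8.500 Mbps × 1320 s = 11220.0 Mb.
At 217 Mbps: 11220.0 / 217 = 51.7 s ≈ 51.7 seconds.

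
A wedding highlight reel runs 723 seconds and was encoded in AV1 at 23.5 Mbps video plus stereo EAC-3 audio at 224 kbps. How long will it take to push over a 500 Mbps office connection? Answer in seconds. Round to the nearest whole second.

Audio: 224 kbps = 0.224 Mbps.
Total bitrate: 23.724 Mbps.
File: 23.724 Mbps × 723 s = 17152.5 Mb.
At 500 Mbps: 17152.5 / 500 = 34.3 s ≈ 34.3 seconds.

34 seconds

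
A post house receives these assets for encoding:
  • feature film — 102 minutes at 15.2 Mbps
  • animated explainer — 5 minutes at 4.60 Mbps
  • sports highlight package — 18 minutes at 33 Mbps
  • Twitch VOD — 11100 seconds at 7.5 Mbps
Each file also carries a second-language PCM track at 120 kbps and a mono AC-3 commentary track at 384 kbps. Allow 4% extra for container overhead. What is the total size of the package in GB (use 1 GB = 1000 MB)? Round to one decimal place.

28.9 GB

Audio total: 120 + 384 = 504 kbps = 0.504 Mbps.
feature film: 15.704 Mbps × 6120 s × 1.04 = 99952.8 Mb
animated explainer: 5.104 Mbps × 300 s × 1.04 = 1592.4 Mb
sports highlight package: 33.504 Mbps × 1080 s × 1.04 = 37631.7 Mb
Twitch VOD: 8.004 Mbps × 11100 s × 1.04 = 92398.2 Mb
Total: 231575.1 Mb = 28946.9 MB.
= 28.95 GB.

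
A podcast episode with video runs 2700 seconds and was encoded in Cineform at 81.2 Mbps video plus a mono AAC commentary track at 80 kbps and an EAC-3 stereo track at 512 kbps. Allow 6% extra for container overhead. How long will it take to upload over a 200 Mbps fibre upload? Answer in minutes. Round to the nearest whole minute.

20 minutes

Audio total: 80 + 512 = 592 kbps = 0.592 Mbps.
Total bitrate: 81.792 Mbps.
File: 81.792 Mbps × 2700 s = 220838.4 Mb.
With 6% container overhead: ×1.06. → 234088.7 Mb.
At 200 Mbps: 234088.7 / 200 = 1170.4 s ≈ 19.5 minutes.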